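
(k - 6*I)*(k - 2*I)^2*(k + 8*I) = k^4 - 2*I*k^3 + 52*k^2 - 200*I*k - 192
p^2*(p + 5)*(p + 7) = p^4 + 12*p^3 + 35*p^2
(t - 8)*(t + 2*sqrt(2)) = t^2 - 8*t + 2*sqrt(2)*t - 16*sqrt(2)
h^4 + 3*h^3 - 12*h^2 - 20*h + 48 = (h - 2)^2*(h + 3)*(h + 4)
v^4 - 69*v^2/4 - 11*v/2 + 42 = (v - 4)*(v - 3/2)*(v + 2)*(v + 7/2)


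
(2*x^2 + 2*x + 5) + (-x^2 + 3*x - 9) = x^2 + 5*x - 4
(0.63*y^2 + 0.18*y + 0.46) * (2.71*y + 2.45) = 1.7073*y^3 + 2.0313*y^2 + 1.6876*y + 1.127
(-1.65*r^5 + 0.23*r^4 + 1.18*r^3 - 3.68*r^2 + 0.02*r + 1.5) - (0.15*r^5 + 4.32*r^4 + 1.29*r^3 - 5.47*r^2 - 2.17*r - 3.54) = -1.8*r^5 - 4.09*r^4 - 0.11*r^3 + 1.79*r^2 + 2.19*r + 5.04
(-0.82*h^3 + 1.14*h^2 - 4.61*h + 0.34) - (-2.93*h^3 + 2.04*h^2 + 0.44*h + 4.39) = 2.11*h^3 - 0.9*h^2 - 5.05*h - 4.05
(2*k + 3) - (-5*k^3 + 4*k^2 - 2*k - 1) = 5*k^3 - 4*k^2 + 4*k + 4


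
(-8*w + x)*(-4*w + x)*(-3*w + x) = -96*w^3 + 68*w^2*x - 15*w*x^2 + x^3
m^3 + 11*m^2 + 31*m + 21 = (m + 1)*(m + 3)*(m + 7)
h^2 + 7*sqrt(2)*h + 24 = (h + 3*sqrt(2))*(h + 4*sqrt(2))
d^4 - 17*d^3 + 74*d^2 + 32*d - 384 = (d - 8)^2*(d - 3)*(d + 2)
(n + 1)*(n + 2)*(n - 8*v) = n^3 - 8*n^2*v + 3*n^2 - 24*n*v + 2*n - 16*v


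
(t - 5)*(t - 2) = t^2 - 7*t + 10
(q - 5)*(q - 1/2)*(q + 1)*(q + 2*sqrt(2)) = q^4 - 9*q^3/2 + 2*sqrt(2)*q^3 - 9*sqrt(2)*q^2 - 3*q^2 - 6*sqrt(2)*q + 5*q/2 + 5*sqrt(2)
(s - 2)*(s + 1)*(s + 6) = s^3 + 5*s^2 - 8*s - 12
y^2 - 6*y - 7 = (y - 7)*(y + 1)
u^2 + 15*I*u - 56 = (u + 7*I)*(u + 8*I)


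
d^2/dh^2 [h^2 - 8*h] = 2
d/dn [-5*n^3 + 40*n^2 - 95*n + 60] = -15*n^2 + 80*n - 95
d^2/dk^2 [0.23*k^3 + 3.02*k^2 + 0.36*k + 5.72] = 1.38*k + 6.04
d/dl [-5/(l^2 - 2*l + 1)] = 10*(l - 1)/(l^2 - 2*l + 1)^2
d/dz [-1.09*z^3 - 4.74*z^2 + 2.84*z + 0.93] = -3.27*z^2 - 9.48*z + 2.84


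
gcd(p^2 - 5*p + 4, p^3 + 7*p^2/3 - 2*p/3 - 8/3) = p - 1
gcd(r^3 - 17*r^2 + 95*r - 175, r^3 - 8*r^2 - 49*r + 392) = r - 7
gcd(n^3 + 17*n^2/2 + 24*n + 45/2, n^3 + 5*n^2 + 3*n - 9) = n^2 + 6*n + 9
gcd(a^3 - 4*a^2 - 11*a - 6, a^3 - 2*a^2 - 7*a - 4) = a^2 + 2*a + 1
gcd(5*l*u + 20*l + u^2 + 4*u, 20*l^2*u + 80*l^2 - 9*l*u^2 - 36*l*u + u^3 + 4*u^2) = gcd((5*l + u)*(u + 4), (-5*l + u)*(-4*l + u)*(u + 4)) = u + 4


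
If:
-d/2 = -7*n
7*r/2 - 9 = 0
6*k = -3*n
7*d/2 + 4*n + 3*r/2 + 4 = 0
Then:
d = -110/53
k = 55/742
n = -55/371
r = 18/7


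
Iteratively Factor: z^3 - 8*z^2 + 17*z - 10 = (z - 1)*(z^2 - 7*z + 10) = (z - 2)*(z - 1)*(z - 5)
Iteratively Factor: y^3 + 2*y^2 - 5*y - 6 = (y - 2)*(y^2 + 4*y + 3) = (y - 2)*(y + 3)*(y + 1)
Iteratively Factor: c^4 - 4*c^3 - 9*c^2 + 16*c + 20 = (c + 2)*(c^3 - 6*c^2 + 3*c + 10) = (c + 1)*(c + 2)*(c^2 - 7*c + 10) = (c - 5)*(c + 1)*(c + 2)*(c - 2)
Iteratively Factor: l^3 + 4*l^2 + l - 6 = (l + 3)*(l^2 + l - 2) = (l - 1)*(l + 3)*(l + 2)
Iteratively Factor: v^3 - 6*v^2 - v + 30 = (v + 2)*(v^2 - 8*v + 15) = (v - 3)*(v + 2)*(v - 5)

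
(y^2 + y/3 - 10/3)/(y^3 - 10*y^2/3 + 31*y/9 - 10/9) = 3*(y + 2)/(3*y^2 - 5*y + 2)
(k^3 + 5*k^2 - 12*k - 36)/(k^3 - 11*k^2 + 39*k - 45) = (k^2 + 8*k + 12)/(k^2 - 8*k + 15)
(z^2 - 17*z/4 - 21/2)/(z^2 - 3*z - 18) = (z + 7/4)/(z + 3)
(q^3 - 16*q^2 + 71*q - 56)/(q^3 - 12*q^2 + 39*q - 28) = (q - 8)/(q - 4)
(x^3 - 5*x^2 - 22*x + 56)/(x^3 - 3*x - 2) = (x^2 - 3*x - 28)/(x^2 + 2*x + 1)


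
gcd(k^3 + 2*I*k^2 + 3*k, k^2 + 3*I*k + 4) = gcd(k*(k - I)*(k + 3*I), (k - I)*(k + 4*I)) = k - I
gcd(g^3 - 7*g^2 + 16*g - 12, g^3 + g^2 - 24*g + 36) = g^2 - 5*g + 6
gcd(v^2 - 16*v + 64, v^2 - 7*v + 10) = 1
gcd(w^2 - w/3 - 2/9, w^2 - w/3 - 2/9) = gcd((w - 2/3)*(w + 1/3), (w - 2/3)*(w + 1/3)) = w^2 - w/3 - 2/9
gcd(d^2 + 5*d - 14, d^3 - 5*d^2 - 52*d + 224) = d + 7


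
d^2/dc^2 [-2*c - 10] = 0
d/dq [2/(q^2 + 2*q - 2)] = 4*(-q - 1)/(q^2 + 2*q - 2)^2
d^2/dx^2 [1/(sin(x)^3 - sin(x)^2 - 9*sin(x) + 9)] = (-9*sin(x)^5 + 2*sin(x)^4 + 28*sin(x)^3 + 66*sin(x)^2 - 99*sin(x) - 180)/((sin(x) - 3)^3*(sin(x) - 1)^2*(sin(x) + 3)^3)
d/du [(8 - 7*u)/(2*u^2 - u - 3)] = (-14*u^2 + 7*u + (4*u - 1)*(7*u - 8) + 21)/(-2*u^2 + u + 3)^2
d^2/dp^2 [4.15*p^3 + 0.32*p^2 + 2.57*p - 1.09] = 24.9*p + 0.64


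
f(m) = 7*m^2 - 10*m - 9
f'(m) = 14*m - 10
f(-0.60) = -0.48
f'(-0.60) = -18.40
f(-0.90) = 5.67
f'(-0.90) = -22.60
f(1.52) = -8.03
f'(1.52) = 11.28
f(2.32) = 5.48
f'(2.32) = 22.48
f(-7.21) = 426.99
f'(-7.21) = -110.94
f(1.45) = -8.78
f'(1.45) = 10.30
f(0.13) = -10.18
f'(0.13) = -8.18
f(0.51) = -12.28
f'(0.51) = -2.86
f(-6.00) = 303.00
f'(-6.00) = -94.00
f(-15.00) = 1716.00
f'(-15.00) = -220.00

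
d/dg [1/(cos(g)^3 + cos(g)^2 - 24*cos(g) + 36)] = (3*cos(g)^2 + 2*cos(g) - 24)*sin(g)/(cos(g)^3 + cos(g)^2 - 24*cos(g) + 36)^2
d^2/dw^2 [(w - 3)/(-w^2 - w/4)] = 8*(-16*w^3 + 144*w^2 + 36*w + 3)/(w^3*(64*w^3 + 48*w^2 + 12*w + 1))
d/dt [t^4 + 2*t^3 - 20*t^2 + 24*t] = 4*t^3 + 6*t^2 - 40*t + 24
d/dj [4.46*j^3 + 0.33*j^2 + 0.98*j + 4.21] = 13.38*j^2 + 0.66*j + 0.98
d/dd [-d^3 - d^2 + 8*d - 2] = -3*d^2 - 2*d + 8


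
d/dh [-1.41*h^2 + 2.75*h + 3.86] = 2.75 - 2.82*h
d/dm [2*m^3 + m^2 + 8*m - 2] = 6*m^2 + 2*m + 8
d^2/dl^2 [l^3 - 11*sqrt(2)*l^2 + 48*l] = 6*l - 22*sqrt(2)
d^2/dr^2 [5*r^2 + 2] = 10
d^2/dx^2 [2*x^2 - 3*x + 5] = 4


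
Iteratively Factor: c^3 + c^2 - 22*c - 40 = (c + 2)*(c^2 - c - 20) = (c + 2)*(c + 4)*(c - 5)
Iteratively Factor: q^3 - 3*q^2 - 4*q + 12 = (q - 2)*(q^2 - q - 6) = (q - 2)*(q + 2)*(q - 3)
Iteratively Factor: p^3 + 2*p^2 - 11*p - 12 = (p - 3)*(p^2 + 5*p + 4) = (p - 3)*(p + 4)*(p + 1)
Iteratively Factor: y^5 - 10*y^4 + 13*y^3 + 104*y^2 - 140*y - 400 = (y + 2)*(y^4 - 12*y^3 + 37*y^2 + 30*y - 200) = (y - 5)*(y + 2)*(y^3 - 7*y^2 + 2*y + 40) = (y - 5)*(y - 4)*(y + 2)*(y^2 - 3*y - 10) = (y - 5)*(y - 4)*(y + 2)^2*(y - 5)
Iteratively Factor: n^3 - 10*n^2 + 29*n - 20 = (n - 4)*(n^2 - 6*n + 5) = (n - 4)*(n - 1)*(n - 5)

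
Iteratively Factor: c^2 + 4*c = (c + 4)*(c)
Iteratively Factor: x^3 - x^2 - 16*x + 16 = (x - 1)*(x^2 - 16) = (x - 1)*(x + 4)*(x - 4)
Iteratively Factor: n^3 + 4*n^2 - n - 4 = (n + 4)*(n^2 - 1) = (n + 1)*(n + 4)*(n - 1)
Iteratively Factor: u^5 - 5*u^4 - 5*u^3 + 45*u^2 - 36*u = (u - 1)*(u^4 - 4*u^3 - 9*u^2 + 36*u) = u*(u - 1)*(u^3 - 4*u^2 - 9*u + 36) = u*(u - 3)*(u - 1)*(u^2 - u - 12) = u*(u - 3)*(u - 1)*(u + 3)*(u - 4)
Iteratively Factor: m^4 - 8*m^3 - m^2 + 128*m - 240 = (m - 5)*(m^3 - 3*m^2 - 16*m + 48) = (m - 5)*(m - 4)*(m^2 + m - 12) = (m - 5)*(m - 4)*(m + 4)*(m - 3)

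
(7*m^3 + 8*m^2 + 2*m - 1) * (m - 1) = 7*m^4 + m^3 - 6*m^2 - 3*m + 1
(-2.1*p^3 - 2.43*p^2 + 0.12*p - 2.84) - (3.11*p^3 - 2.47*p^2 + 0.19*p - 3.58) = -5.21*p^3 + 0.04*p^2 - 0.07*p + 0.74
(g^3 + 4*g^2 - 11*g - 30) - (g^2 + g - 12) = g^3 + 3*g^2 - 12*g - 18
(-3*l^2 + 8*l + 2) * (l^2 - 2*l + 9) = -3*l^4 + 14*l^3 - 41*l^2 + 68*l + 18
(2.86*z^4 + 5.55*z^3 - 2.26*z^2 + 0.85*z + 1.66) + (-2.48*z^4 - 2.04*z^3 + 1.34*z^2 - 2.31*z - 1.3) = 0.38*z^4 + 3.51*z^3 - 0.92*z^2 - 1.46*z + 0.36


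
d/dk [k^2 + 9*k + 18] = 2*k + 9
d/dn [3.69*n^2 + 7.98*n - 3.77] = 7.38*n + 7.98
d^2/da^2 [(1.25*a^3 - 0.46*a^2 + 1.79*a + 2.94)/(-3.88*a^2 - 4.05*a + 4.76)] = (-5.6843418860808e-14*a^5 - 4.26325641456066e-14*a^4 - 155.529882*a^3 - 70.000728*a^2 - 645.481872*a - 253.213492)/(58.411072*a^6 + 182.91096*a^5 - 24.051732*a^4 - 382.361715*a^3 + 29.5067639999999*a^2 + 275.28984*a - 107.850176)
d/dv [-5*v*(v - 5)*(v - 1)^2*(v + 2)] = -25*v^4 + 100*v^3 + 45*v^2 - 170*v + 50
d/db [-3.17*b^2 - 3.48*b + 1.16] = -6.34*b - 3.48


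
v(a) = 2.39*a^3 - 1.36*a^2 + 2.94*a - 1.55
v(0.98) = 2.27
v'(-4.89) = 187.69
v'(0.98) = 7.16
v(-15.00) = -8417.90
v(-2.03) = -33.12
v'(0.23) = 2.69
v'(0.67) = 4.34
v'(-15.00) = 1656.99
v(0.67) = 0.53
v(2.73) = 44.97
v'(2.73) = 48.95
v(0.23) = -0.92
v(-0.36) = -2.90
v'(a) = 7.17*a^2 - 2.72*a + 2.94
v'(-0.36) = 4.85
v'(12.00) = 1002.78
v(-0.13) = -1.96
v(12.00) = 3967.81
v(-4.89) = -327.91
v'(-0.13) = 3.41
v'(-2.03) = 38.01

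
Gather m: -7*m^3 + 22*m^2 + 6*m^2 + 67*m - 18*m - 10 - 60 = -7*m^3 + 28*m^2 + 49*m - 70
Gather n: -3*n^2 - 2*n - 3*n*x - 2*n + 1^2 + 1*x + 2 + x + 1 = -3*n^2 + n*(-3*x - 4) + 2*x + 4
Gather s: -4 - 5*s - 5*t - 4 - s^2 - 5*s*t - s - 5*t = -s^2 + s*(-5*t - 6) - 10*t - 8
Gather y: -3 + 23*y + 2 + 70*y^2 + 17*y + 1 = 70*y^2 + 40*y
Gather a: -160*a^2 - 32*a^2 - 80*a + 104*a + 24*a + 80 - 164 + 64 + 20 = -192*a^2 + 48*a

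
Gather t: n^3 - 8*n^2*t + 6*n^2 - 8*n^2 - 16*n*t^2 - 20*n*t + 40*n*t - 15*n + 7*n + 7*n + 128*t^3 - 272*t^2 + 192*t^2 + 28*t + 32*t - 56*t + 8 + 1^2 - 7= n^3 - 2*n^2 - n + 128*t^3 + t^2*(-16*n - 80) + t*(-8*n^2 + 20*n + 4) + 2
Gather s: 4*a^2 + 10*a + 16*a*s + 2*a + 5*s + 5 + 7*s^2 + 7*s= 4*a^2 + 12*a + 7*s^2 + s*(16*a + 12) + 5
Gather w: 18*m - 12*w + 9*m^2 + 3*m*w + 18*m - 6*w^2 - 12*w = 9*m^2 + 36*m - 6*w^2 + w*(3*m - 24)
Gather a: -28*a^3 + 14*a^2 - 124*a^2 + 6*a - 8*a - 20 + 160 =-28*a^3 - 110*a^2 - 2*a + 140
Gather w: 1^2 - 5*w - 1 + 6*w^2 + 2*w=6*w^2 - 3*w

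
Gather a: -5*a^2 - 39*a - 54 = -5*a^2 - 39*a - 54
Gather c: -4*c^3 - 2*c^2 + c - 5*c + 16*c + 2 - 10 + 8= -4*c^3 - 2*c^2 + 12*c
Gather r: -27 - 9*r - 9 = -9*r - 36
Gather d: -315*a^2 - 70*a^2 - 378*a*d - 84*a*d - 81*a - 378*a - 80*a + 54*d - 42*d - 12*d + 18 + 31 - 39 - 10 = -385*a^2 - 462*a*d - 539*a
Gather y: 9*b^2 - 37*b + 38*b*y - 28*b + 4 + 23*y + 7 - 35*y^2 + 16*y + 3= 9*b^2 - 65*b - 35*y^2 + y*(38*b + 39) + 14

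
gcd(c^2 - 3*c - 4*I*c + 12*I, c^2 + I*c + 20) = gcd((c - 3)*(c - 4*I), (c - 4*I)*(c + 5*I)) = c - 4*I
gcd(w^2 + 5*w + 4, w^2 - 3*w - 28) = w + 4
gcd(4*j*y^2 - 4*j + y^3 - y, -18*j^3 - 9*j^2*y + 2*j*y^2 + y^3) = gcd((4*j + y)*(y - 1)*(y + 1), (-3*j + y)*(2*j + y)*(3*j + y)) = 1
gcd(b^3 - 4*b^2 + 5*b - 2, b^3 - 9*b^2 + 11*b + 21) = 1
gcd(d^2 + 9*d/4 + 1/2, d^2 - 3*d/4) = 1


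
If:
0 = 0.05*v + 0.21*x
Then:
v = -4.2*x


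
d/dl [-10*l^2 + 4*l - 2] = 4 - 20*l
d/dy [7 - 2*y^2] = -4*y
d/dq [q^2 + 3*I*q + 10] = 2*q + 3*I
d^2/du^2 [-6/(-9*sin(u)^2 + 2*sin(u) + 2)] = 12*(162*sin(u)^4 - 27*sin(u)^3 - 205*sin(u)^2 + 52*sin(u) - 22)/(-9*sin(u)^2 + 2*sin(u) + 2)^3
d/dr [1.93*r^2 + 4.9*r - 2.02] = 3.86*r + 4.9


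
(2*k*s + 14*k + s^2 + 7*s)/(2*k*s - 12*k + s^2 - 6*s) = (s + 7)/(s - 6)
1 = 1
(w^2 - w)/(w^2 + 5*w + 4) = w*(w - 1)/(w^2 + 5*w + 4)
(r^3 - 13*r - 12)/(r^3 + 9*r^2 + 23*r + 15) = (r - 4)/(r + 5)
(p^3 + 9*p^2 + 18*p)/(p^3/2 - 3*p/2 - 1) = 2*p*(p^2 + 9*p + 18)/(p^3 - 3*p - 2)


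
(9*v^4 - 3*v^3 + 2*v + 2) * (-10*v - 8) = -90*v^5 - 42*v^4 + 24*v^3 - 20*v^2 - 36*v - 16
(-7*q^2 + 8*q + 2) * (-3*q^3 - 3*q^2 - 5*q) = 21*q^5 - 3*q^4 + 5*q^3 - 46*q^2 - 10*q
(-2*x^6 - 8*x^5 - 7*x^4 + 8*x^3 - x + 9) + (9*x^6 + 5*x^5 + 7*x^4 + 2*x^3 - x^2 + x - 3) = 7*x^6 - 3*x^5 + 10*x^3 - x^2 + 6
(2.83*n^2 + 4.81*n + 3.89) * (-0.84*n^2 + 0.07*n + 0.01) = -2.3772*n^4 - 3.8423*n^3 - 2.9026*n^2 + 0.3204*n + 0.0389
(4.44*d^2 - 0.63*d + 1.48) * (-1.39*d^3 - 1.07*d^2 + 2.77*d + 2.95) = -6.1716*d^5 - 3.8751*d^4 + 10.9157*d^3 + 9.7693*d^2 + 2.2411*d + 4.366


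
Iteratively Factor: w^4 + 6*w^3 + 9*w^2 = (w + 3)*(w^3 + 3*w^2) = w*(w + 3)*(w^2 + 3*w) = w^2*(w + 3)*(w + 3)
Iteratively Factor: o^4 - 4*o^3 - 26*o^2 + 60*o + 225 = (o - 5)*(o^3 + o^2 - 21*o - 45) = (o - 5)*(o + 3)*(o^2 - 2*o - 15) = (o - 5)*(o + 3)^2*(o - 5)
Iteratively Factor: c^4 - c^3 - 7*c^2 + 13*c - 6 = (c - 2)*(c^3 + c^2 - 5*c + 3) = (c - 2)*(c - 1)*(c^2 + 2*c - 3) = (c - 2)*(c - 1)*(c + 3)*(c - 1)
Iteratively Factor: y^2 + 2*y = (y)*(y + 2)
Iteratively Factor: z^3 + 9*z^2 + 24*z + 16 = (z + 4)*(z^2 + 5*z + 4) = (z + 1)*(z + 4)*(z + 4)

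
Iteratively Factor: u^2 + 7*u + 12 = (u + 4)*(u + 3)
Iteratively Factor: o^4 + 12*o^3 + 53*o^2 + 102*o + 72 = (o + 2)*(o^3 + 10*o^2 + 33*o + 36) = (o + 2)*(o + 4)*(o^2 + 6*o + 9) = (o + 2)*(o + 3)*(o + 4)*(o + 3)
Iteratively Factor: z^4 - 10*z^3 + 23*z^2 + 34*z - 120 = (z + 2)*(z^3 - 12*z^2 + 47*z - 60) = (z - 5)*(z + 2)*(z^2 - 7*z + 12) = (z - 5)*(z - 3)*(z + 2)*(z - 4)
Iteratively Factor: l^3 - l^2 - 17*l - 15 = (l + 1)*(l^2 - 2*l - 15) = (l - 5)*(l + 1)*(l + 3)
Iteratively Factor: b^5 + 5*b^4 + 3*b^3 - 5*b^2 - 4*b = (b - 1)*(b^4 + 6*b^3 + 9*b^2 + 4*b) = (b - 1)*(b + 1)*(b^3 + 5*b^2 + 4*b) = (b - 1)*(b + 1)*(b + 4)*(b^2 + b) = b*(b - 1)*(b + 1)*(b + 4)*(b + 1)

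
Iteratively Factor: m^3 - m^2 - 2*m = (m - 2)*(m^2 + m) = (m - 2)*(m + 1)*(m)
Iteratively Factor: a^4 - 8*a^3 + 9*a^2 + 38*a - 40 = (a - 5)*(a^3 - 3*a^2 - 6*a + 8) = (a - 5)*(a - 1)*(a^2 - 2*a - 8) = (a - 5)*(a - 1)*(a + 2)*(a - 4)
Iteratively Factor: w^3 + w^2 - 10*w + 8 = (w - 2)*(w^2 + 3*w - 4) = (w - 2)*(w + 4)*(w - 1)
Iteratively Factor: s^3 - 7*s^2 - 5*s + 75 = (s + 3)*(s^2 - 10*s + 25) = (s - 5)*(s + 3)*(s - 5)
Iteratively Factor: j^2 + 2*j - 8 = (j - 2)*(j + 4)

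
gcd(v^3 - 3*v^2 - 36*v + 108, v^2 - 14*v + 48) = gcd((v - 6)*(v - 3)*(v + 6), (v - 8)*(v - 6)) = v - 6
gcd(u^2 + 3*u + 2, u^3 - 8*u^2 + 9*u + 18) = u + 1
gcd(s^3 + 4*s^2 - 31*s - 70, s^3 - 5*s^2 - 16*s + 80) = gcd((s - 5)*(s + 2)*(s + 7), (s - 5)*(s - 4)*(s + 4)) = s - 5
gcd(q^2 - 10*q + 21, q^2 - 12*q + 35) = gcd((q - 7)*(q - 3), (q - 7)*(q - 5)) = q - 7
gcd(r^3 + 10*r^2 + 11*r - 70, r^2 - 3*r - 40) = r + 5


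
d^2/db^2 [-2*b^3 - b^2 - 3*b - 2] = -12*b - 2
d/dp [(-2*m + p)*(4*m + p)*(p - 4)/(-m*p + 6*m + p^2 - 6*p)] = (-(2*m - p)*(4*m + p)*(p - 4)*(m - 2*p + 6) + ((2*m - p)*(4*m + p) + (2*m - p)*(p - 4) - (4*m + p)*(p - 4))*(m*p - 6*m - p^2 + 6*p))/(m*p - 6*m - p^2 + 6*p)^2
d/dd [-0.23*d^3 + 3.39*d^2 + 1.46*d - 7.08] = -0.69*d^2 + 6.78*d + 1.46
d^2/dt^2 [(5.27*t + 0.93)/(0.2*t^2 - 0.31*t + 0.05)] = ((2.8954 - 6.324*t)*(0.2*t^2 - 0.31*t + 0.05) + (0.4*t - 0.31)*(0.8*t - 0.62)*(5.27*t + 0.93))/(0.2*t^2 - 0.31*t + 0.05)^3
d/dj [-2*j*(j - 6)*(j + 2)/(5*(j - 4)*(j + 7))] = 2*(-j^4 - 6*j^3 + 84*j^2 - 224*j - 336)/(5*(j^4 + 6*j^3 - 47*j^2 - 168*j + 784))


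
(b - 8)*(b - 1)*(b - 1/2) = b^3 - 19*b^2/2 + 25*b/2 - 4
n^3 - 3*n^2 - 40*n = n*(n - 8)*(n + 5)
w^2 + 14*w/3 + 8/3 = (w + 2/3)*(w + 4)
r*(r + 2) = r^2 + 2*r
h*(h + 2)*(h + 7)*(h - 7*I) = h^4 + 9*h^3 - 7*I*h^3 + 14*h^2 - 63*I*h^2 - 98*I*h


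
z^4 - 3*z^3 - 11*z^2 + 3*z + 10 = (z - 5)*(z - 1)*(z + 1)*(z + 2)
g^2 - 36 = (g - 6)*(g + 6)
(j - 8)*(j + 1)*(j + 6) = j^3 - j^2 - 50*j - 48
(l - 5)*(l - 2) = l^2 - 7*l + 10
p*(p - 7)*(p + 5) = p^3 - 2*p^2 - 35*p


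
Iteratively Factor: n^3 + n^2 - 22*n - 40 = (n + 2)*(n^2 - n - 20) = (n + 2)*(n + 4)*(n - 5)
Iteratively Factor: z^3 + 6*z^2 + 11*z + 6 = (z + 2)*(z^2 + 4*z + 3) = (z + 1)*(z + 2)*(z + 3)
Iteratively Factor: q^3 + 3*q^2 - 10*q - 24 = (q - 3)*(q^2 + 6*q + 8) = (q - 3)*(q + 2)*(q + 4)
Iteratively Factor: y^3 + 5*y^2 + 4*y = (y + 4)*(y^2 + y) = y*(y + 4)*(y + 1)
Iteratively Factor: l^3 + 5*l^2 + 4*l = (l + 1)*(l^2 + 4*l) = (l + 1)*(l + 4)*(l)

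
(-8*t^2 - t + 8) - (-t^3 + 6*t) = t^3 - 8*t^2 - 7*t + 8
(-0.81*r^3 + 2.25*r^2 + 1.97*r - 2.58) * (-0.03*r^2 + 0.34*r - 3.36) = 0.0243*r^5 - 0.3429*r^4 + 3.4275*r^3 - 6.8128*r^2 - 7.4964*r + 8.6688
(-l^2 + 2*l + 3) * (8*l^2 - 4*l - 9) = -8*l^4 + 20*l^3 + 25*l^2 - 30*l - 27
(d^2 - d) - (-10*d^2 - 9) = 11*d^2 - d + 9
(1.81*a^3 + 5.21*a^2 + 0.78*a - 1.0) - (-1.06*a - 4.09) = 1.81*a^3 + 5.21*a^2 + 1.84*a + 3.09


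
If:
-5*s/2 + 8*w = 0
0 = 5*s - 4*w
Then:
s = 0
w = 0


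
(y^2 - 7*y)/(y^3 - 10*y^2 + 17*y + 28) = y/(y^2 - 3*y - 4)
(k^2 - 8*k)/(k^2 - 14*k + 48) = k/(k - 6)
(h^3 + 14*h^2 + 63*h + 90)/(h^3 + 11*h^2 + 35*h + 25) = (h^2 + 9*h + 18)/(h^2 + 6*h + 5)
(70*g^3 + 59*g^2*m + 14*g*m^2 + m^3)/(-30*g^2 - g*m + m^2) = (-14*g^2 - 9*g*m - m^2)/(6*g - m)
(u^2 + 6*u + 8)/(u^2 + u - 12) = (u + 2)/(u - 3)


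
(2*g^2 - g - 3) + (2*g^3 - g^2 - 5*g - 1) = 2*g^3 + g^2 - 6*g - 4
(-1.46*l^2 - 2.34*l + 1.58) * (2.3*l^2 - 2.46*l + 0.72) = -3.358*l^4 - 1.7904*l^3 + 8.3392*l^2 - 5.5716*l + 1.1376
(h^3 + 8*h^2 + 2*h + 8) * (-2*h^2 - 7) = -2*h^5 - 16*h^4 - 11*h^3 - 72*h^2 - 14*h - 56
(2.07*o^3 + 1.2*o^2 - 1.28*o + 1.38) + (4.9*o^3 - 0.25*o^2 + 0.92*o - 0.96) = 6.97*o^3 + 0.95*o^2 - 0.36*o + 0.42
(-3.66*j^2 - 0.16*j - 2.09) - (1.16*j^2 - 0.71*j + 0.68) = -4.82*j^2 + 0.55*j - 2.77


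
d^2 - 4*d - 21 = (d - 7)*(d + 3)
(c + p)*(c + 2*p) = c^2 + 3*c*p + 2*p^2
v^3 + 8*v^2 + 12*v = v*(v + 2)*(v + 6)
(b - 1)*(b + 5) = b^2 + 4*b - 5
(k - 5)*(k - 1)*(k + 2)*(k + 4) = k^4 - 23*k^2 - 18*k + 40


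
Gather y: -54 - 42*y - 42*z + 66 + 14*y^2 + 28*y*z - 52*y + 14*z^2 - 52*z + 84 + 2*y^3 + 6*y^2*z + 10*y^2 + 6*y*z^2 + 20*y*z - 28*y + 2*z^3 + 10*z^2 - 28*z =2*y^3 + y^2*(6*z + 24) + y*(6*z^2 + 48*z - 122) + 2*z^3 + 24*z^2 - 122*z + 96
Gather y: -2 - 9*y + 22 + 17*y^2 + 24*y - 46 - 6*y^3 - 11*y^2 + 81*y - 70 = -6*y^3 + 6*y^2 + 96*y - 96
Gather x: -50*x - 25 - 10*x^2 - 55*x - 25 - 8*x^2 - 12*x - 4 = -18*x^2 - 117*x - 54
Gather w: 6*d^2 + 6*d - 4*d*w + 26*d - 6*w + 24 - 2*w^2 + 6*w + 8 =6*d^2 - 4*d*w + 32*d - 2*w^2 + 32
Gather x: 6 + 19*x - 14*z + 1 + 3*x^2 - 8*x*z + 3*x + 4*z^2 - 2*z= 3*x^2 + x*(22 - 8*z) + 4*z^2 - 16*z + 7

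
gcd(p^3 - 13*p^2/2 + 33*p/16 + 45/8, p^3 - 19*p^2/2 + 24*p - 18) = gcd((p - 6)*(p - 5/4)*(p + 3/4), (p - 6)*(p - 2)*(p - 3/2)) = p - 6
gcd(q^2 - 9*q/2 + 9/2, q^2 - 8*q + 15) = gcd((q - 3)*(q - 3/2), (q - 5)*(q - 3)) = q - 3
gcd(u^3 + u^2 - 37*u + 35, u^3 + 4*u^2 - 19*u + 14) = u^2 + 6*u - 7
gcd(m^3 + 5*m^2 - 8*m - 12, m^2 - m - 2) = m^2 - m - 2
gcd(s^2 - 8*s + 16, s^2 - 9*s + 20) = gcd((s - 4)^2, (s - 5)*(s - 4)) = s - 4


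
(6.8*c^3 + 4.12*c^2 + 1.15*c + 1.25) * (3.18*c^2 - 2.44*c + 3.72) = 21.624*c^5 - 3.4904*c^4 + 18.9002*c^3 + 16.4954*c^2 + 1.228*c + 4.65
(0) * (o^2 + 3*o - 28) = 0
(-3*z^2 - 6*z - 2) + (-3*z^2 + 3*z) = -6*z^2 - 3*z - 2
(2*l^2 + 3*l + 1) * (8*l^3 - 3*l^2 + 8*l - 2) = 16*l^5 + 18*l^4 + 15*l^3 + 17*l^2 + 2*l - 2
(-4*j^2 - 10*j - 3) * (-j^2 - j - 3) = 4*j^4 + 14*j^3 + 25*j^2 + 33*j + 9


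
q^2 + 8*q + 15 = (q + 3)*(q + 5)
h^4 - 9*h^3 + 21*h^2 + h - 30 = (h - 5)*(h - 3)*(h - 2)*(h + 1)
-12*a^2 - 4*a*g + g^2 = (-6*a + g)*(2*a + g)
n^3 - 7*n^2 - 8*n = n*(n - 8)*(n + 1)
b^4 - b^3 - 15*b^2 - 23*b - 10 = (b - 5)*(b + 1)^2*(b + 2)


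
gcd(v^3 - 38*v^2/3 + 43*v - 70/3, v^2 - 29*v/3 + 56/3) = v - 7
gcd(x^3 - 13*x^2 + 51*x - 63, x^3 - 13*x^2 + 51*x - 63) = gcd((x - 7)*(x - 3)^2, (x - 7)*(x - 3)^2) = x^3 - 13*x^2 + 51*x - 63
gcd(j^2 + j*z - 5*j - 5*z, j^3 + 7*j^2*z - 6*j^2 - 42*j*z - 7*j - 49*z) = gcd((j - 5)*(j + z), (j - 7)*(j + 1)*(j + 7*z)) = 1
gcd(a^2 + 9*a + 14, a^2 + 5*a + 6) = a + 2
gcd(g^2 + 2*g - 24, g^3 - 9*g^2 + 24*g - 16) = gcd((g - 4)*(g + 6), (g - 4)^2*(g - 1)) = g - 4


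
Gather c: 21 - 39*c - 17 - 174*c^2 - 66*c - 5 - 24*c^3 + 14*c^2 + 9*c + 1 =-24*c^3 - 160*c^2 - 96*c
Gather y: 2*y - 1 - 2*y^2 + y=-2*y^2 + 3*y - 1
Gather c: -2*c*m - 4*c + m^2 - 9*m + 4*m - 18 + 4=c*(-2*m - 4) + m^2 - 5*m - 14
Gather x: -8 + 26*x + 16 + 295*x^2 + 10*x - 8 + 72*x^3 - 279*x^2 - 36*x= 72*x^3 + 16*x^2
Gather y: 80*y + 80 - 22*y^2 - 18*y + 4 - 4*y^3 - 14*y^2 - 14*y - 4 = -4*y^3 - 36*y^2 + 48*y + 80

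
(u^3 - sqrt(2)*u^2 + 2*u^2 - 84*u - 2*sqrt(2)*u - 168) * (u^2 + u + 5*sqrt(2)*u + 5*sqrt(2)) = u^5 + 3*u^4 + 4*sqrt(2)*u^4 - 92*u^3 + 12*sqrt(2)*u^3 - 412*sqrt(2)*u^2 - 282*u^2 - 1260*sqrt(2)*u - 188*u - 840*sqrt(2)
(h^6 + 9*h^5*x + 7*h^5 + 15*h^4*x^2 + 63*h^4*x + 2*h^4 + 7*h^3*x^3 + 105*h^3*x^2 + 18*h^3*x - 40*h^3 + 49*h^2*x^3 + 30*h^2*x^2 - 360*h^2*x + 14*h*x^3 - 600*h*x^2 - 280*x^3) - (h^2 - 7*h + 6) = h^6 + 9*h^5*x + 7*h^5 + 15*h^4*x^2 + 63*h^4*x + 2*h^4 + 7*h^3*x^3 + 105*h^3*x^2 + 18*h^3*x - 40*h^3 + 49*h^2*x^3 + 30*h^2*x^2 - 360*h^2*x - h^2 + 14*h*x^3 - 600*h*x^2 + 7*h - 280*x^3 - 6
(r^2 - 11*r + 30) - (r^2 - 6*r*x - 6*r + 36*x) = 6*r*x - 5*r - 36*x + 30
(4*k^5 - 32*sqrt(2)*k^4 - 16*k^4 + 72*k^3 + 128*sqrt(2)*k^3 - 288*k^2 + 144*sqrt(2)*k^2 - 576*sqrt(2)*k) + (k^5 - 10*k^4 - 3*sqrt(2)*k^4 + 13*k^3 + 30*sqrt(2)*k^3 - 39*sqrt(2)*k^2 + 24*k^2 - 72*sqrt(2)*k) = 5*k^5 - 35*sqrt(2)*k^4 - 26*k^4 + 85*k^3 + 158*sqrt(2)*k^3 - 264*k^2 + 105*sqrt(2)*k^2 - 648*sqrt(2)*k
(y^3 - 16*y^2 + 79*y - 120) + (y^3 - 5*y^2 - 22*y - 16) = 2*y^3 - 21*y^2 + 57*y - 136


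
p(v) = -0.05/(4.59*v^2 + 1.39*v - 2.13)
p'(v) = -0.05*(-9.18*v - 1.39)/(4.59*v^2 + 1.39*v - 2.13)^2 = (0.459*v + 0.0695)/(4.59*v^2 + 1.39*v - 2.13)^2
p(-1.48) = -0.01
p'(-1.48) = -0.02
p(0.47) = 0.11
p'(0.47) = 1.33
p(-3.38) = -0.00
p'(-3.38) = -0.00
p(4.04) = -0.00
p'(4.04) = 0.00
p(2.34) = -0.00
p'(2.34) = 0.00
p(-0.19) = 0.02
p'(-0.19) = -0.00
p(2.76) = -0.00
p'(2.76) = 0.00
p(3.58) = -0.00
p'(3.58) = 0.00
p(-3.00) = -0.00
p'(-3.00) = -0.00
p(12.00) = -0.00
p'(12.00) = 0.00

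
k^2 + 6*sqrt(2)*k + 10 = (k + sqrt(2))*(k + 5*sqrt(2))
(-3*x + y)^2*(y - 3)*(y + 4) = 9*x^2*y^2 + 9*x^2*y - 108*x^2 - 6*x*y^3 - 6*x*y^2 + 72*x*y + y^4 + y^3 - 12*y^2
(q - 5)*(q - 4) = q^2 - 9*q + 20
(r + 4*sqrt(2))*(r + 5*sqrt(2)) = r^2 + 9*sqrt(2)*r + 40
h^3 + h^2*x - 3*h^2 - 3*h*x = h*(h - 3)*(h + x)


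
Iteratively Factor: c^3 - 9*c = (c + 3)*(c^2 - 3*c) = (c - 3)*(c + 3)*(c)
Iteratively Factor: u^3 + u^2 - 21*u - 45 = (u - 5)*(u^2 + 6*u + 9) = (u - 5)*(u + 3)*(u + 3)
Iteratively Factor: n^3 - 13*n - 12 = (n - 4)*(n^2 + 4*n + 3) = (n - 4)*(n + 1)*(n + 3)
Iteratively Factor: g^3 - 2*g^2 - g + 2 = (g - 2)*(g^2 - 1) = (g - 2)*(g + 1)*(g - 1)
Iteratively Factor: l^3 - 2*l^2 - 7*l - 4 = (l - 4)*(l^2 + 2*l + 1) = (l - 4)*(l + 1)*(l + 1)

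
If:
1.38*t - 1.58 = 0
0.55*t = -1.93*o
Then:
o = -0.33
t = 1.14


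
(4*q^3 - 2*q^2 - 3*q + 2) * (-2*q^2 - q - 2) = -8*q^5 + 3*q^2 + 4*q - 4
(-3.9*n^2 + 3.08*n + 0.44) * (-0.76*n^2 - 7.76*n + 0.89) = 2.964*n^4 + 27.9232*n^3 - 27.7062*n^2 - 0.6732*n + 0.3916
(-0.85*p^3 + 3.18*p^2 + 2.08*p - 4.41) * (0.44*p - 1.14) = -0.374*p^4 + 2.3682*p^3 - 2.71*p^2 - 4.3116*p + 5.0274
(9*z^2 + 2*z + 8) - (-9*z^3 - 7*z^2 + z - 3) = 9*z^3 + 16*z^2 + z + 11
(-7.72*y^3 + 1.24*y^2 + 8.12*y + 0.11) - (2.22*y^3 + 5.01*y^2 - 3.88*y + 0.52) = -9.94*y^3 - 3.77*y^2 + 12.0*y - 0.41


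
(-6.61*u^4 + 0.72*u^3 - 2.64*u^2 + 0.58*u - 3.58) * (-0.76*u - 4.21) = 5.0236*u^5 + 27.2809*u^4 - 1.0248*u^3 + 10.6736*u^2 + 0.279*u + 15.0718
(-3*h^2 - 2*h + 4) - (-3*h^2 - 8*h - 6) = 6*h + 10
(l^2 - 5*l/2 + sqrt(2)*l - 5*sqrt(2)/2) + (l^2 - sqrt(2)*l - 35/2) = 2*l^2 - 5*l/2 - 35/2 - 5*sqrt(2)/2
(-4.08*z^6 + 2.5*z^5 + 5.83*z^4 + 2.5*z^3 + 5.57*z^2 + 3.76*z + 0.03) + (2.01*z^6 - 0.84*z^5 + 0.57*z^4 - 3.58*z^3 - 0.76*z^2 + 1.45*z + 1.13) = -2.07*z^6 + 1.66*z^5 + 6.4*z^4 - 1.08*z^3 + 4.81*z^2 + 5.21*z + 1.16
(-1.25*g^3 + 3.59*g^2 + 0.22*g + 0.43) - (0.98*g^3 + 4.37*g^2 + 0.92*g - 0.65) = -2.23*g^3 - 0.78*g^2 - 0.7*g + 1.08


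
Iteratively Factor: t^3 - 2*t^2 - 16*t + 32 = (t + 4)*(t^2 - 6*t + 8) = (t - 2)*(t + 4)*(t - 4)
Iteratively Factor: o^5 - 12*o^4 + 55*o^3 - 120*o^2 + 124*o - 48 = (o - 2)*(o^4 - 10*o^3 + 35*o^2 - 50*o + 24) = (o - 2)*(o - 1)*(o^3 - 9*o^2 + 26*o - 24) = (o - 2)^2*(o - 1)*(o^2 - 7*o + 12) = (o - 3)*(o - 2)^2*(o - 1)*(o - 4)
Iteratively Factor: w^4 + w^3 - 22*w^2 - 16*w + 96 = (w + 4)*(w^3 - 3*w^2 - 10*w + 24) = (w + 3)*(w + 4)*(w^2 - 6*w + 8) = (w - 2)*(w + 3)*(w + 4)*(w - 4)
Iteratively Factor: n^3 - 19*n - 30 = (n + 2)*(n^2 - 2*n - 15) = (n + 2)*(n + 3)*(n - 5)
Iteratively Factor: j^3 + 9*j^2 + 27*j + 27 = (j + 3)*(j^2 + 6*j + 9) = (j + 3)^2*(j + 3)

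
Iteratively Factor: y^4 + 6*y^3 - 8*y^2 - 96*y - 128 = (y + 2)*(y^3 + 4*y^2 - 16*y - 64) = (y + 2)*(y + 4)*(y^2 - 16) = (y - 4)*(y + 2)*(y + 4)*(y + 4)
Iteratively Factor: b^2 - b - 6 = (b - 3)*(b + 2)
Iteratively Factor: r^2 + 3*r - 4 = (r + 4)*(r - 1)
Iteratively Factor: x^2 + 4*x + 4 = (x + 2)*(x + 2)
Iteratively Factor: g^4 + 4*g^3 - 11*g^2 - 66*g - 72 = (g + 3)*(g^3 + g^2 - 14*g - 24) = (g + 2)*(g + 3)*(g^2 - g - 12) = (g + 2)*(g + 3)^2*(g - 4)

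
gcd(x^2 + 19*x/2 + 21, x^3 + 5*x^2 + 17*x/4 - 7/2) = x + 7/2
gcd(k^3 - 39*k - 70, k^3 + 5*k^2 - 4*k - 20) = k^2 + 7*k + 10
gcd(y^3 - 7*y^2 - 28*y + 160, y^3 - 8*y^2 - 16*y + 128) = y^2 - 12*y + 32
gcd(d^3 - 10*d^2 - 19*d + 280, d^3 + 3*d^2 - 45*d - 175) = d^2 - 2*d - 35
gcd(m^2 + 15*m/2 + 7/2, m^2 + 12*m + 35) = m + 7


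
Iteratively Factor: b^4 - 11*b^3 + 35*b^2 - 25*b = (b - 5)*(b^3 - 6*b^2 + 5*b) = (b - 5)^2*(b^2 - b) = (b - 5)^2*(b - 1)*(b)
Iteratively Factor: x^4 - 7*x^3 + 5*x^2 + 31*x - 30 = (x - 5)*(x^3 - 2*x^2 - 5*x + 6) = (x - 5)*(x + 2)*(x^2 - 4*x + 3) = (x - 5)*(x - 1)*(x + 2)*(x - 3)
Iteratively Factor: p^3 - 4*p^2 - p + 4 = (p - 4)*(p^2 - 1) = (p - 4)*(p + 1)*(p - 1)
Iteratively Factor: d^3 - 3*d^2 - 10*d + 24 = (d - 4)*(d^2 + d - 6) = (d - 4)*(d - 2)*(d + 3)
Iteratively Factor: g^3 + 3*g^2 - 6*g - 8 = (g - 2)*(g^2 + 5*g + 4) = (g - 2)*(g + 1)*(g + 4)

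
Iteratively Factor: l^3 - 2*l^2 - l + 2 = (l - 1)*(l^2 - l - 2) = (l - 1)*(l + 1)*(l - 2)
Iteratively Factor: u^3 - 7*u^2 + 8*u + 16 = (u - 4)*(u^2 - 3*u - 4) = (u - 4)*(u + 1)*(u - 4)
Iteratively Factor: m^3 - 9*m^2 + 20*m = (m - 4)*(m^2 - 5*m) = (m - 5)*(m - 4)*(m)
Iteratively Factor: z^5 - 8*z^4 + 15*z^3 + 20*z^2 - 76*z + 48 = (z - 2)*(z^4 - 6*z^3 + 3*z^2 + 26*z - 24) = (z - 2)*(z + 2)*(z^3 - 8*z^2 + 19*z - 12) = (z - 4)*(z - 2)*(z + 2)*(z^2 - 4*z + 3) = (z - 4)*(z - 3)*(z - 2)*(z + 2)*(z - 1)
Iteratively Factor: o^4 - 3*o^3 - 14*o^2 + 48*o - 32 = (o - 1)*(o^3 - 2*o^2 - 16*o + 32) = (o - 4)*(o - 1)*(o^2 + 2*o - 8) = (o - 4)*(o - 2)*(o - 1)*(o + 4)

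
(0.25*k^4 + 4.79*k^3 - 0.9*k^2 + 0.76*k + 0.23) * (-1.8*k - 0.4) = -0.45*k^5 - 8.722*k^4 - 0.296*k^3 - 1.008*k^2 - 0.718*k - 0.092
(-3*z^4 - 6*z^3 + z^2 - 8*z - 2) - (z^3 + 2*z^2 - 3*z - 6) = -3*z^4 - 7*z^3 - z^2 - 5*z + 4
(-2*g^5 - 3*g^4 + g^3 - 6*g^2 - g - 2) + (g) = -2*g^5 - 3*g^4 + g^3 - 6*g^2 - 2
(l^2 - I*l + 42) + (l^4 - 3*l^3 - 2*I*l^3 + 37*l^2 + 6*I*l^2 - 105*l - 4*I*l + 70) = l^4 - 3*l^3 - 2*I*l^3 + 38*l^2 + 6*I*l^2 - 105*l - 5*I*l + 112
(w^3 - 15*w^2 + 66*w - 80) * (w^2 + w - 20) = w^5 - 14*w^4 + 31*w^3 + 286*w^2 - 1400*w + 1600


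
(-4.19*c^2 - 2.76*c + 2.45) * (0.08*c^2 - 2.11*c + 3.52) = -0.3352*c^4 + 8.6201*c^3 - 8.7292*c^2 - 14.8847*c + 8.624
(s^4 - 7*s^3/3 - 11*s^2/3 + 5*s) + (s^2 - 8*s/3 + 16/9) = s^4 - 7*s^3/3 - 8*s^2/3 + 7*s/3 + 16/9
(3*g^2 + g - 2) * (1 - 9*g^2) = -27*g^4 - 9*g^3 + 21*g^2 + g - 2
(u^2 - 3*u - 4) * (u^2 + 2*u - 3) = u^4 - u^3 - 13*u^2 + u + 12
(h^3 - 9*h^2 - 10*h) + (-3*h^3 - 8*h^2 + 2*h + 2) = -2*h^3 - 17*h^2 - 8*h + 2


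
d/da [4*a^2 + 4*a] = 8*a + 4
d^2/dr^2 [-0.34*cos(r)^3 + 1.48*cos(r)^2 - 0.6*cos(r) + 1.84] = 0.855*cos(r) - 2.96*cos(2*r) + 0.765*cos(3*r)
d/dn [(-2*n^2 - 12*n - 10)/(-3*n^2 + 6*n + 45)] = 16*(-n^2 - 5*n - 10)/(3*(n^4 - 4*n^3 - 26*n^2 + 60*n + 225))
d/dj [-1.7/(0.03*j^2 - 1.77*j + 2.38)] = (0.102*j - 3.009)/(0.03*j^2 - 1.77*j + 2.38)^2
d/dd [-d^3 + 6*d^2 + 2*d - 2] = -3*d^2 + 12*d + 2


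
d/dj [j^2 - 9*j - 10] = 2*j - 9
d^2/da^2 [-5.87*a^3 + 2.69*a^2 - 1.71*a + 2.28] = 5.38 - 35.22*a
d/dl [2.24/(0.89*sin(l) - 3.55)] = -1.9936*cos(l)/(0.89*sin(l) - 3.55)^2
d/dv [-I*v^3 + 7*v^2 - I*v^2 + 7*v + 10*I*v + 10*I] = -3*I*v^2 + 2*v*(7 - I) + 7 + 10*I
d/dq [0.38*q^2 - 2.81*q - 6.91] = 0.76*q - 2.81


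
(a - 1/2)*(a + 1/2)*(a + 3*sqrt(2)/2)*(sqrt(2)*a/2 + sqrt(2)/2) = sqrt(2)*a^4/2 + sqrt(2)*a^3/2 + 3*a^3/2 - sqrt(2)*a^2/8 + 3*a^2/2 - 3*a/8 - sqrt(2)*a/8 - 3/8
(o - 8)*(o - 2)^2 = o^3 - 12*o^2 + 36*o - 32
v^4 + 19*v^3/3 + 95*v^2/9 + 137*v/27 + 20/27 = (v + 1/3)^2*(v + 5/3)*(v + 4)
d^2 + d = d*(d + 1)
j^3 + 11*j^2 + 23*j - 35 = (j - 1)*(j + 5)*(j + 7)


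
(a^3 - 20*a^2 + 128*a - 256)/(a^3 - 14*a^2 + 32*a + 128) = (a - 4)/(a + 2)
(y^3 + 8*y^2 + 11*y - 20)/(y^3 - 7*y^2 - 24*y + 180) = (y^2 + 3*y - 4)/(y^2 - 12*y + 36)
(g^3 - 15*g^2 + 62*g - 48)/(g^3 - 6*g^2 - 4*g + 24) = (g^2 - 9*g + 8)/(g^2 - 4)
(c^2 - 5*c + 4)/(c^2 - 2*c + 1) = (c - 4)/(c - 1)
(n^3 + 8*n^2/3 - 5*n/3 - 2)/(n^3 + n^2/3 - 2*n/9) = 3*(n^2 + 2*n - 3)/(n*(3*n - 1))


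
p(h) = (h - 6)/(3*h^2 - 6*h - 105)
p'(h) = (6 - 6*h)*(h - 6)/(3*h^2 - 6*h - 105)^2 + 1/(3*h^2 - 6*h - 105)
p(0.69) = 0.05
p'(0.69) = -0.01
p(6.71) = -0.07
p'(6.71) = -0.33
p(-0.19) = 0.06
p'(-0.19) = -0.01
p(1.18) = 0.04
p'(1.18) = -0.01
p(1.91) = 0.04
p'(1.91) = -0.01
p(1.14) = 0.05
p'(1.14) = -0.01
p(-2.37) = 0.11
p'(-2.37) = -0.04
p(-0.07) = 0.06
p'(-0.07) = -0.01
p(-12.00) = -0.05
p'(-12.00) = -0.00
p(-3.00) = 0.15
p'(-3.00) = -0.08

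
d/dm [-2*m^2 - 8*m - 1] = -4*m - 8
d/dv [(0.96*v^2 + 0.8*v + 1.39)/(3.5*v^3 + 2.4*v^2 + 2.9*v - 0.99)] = (-3.36*v^4 - 5.6*v^3 - 13.731*v^2 - 8.5728*v - 4.823)/(12.25*v^6 + 16.8*v^5 + 26.06*v^4 + 6.99*v^3 + 3.658*v^2 - 5.742*v + 0.9801)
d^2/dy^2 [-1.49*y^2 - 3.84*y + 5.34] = -2.98000000000000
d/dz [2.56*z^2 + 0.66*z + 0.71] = 5.12*z + 0.66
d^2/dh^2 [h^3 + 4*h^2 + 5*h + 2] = 6*h + 8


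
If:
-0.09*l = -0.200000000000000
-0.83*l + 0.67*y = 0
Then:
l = 2.22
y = 2.75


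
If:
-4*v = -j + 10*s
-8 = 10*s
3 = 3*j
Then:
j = 1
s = -4/5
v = 9/4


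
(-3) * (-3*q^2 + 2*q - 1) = 9*q^2 - 6*q + 3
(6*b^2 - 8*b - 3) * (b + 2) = 6*b^3 + 4*b^2 - 19*b - 6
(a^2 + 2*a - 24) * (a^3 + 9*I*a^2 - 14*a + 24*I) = a^5 + 2*a^4 + 9*I*a^4 - 38*a^3 + 18*I*a^3 - 28*a^2 - 192*I*a^2 + 336*a + 48*I*a - 576*I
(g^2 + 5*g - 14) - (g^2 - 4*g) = 9*g - 14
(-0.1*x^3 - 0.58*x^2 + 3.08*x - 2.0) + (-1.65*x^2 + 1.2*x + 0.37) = -0.1*x^3 - 2.23*x^2 + 4.28*x - 1.63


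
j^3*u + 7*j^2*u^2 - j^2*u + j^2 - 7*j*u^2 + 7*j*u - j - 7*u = (j - 1)*(j + 7*u)*(j*u + 1)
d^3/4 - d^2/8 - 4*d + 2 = (d/4 + 1)*(d - 4)*(d - 1/2)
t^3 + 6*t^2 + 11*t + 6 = (t + 1)*(t + 2)*(t + 3)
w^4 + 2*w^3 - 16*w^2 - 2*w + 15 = (w - 3)*(w - 1)*(w + 1)*(w + 5)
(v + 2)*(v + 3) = v^2 + 5*v + 6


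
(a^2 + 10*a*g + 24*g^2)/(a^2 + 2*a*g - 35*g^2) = (a^2 + 10*a*g + 24*g^2)/(a^2 + 2*a*g - 35*g^2)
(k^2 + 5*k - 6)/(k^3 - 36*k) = (k - 1)/(k*(k - 6))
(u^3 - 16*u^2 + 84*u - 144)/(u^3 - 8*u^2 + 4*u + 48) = (u - 6)/(u + 2)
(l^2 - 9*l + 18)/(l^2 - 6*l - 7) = (-l^2 + 9*l - 18)/(-l^2 + 6*l + 7)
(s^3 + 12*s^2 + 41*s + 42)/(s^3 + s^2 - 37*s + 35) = (s^2 + 5*s + 6)/(s^2 - 6*s + 5)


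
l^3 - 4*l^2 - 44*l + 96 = (l - 8)*(l - 2)*(l + 6)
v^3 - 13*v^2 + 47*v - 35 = (v - 7)*(v - 5)*(v - 1)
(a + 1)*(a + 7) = a^2 + 8*a + 7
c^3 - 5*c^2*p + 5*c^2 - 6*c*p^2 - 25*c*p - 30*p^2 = (c + 5)*(c - 6*p)*(c + p)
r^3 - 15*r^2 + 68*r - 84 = (r - 7)*(r - 6)*(r - 2)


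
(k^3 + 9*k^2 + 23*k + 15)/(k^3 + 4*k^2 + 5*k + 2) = (k^2 + 8*k + 15)/(k^2 + 3*k + 2)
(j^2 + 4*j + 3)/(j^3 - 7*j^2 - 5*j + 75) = (j + 1)/(j^2 - 10*j + 25)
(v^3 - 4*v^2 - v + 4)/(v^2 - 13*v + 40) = (v^3 - 4*v^2 - v + 4)/(v^2 - 13*v + 40)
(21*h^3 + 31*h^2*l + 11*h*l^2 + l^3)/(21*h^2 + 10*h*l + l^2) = h + l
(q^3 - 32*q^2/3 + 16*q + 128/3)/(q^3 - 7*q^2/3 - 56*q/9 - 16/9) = 3*(q - 8)/(3*q + 1)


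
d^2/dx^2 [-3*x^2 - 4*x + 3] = -6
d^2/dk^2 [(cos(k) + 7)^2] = -14*cos(k) - 2*cos(2*k)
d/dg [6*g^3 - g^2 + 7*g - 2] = 18*g^2 - 2*g + 7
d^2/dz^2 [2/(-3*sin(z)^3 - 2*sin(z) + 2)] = 2*(81*sin(z)^6 - 96*sin(z)^4 + 54*sin(z)^3 - 32*sin(z)^2 - 32*sin(z) - 8)/(3*sin(z)^3 + 2*sin(z) - 2)^3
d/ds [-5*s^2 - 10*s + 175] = -10*s - 10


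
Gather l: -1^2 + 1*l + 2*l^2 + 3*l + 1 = 2*l^2 + 4*l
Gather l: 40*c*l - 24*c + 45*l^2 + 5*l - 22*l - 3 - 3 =-24*c + 45*l^2 + l*(40*c - 17) - 6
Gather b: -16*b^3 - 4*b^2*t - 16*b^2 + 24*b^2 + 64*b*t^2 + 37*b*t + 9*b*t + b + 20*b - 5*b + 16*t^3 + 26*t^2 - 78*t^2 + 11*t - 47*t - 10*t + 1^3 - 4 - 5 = -16*b^3 + b^2*(8 - 4*t) + b*(64*t^2 + 46*t + 16) + 16*t^3 - 52*t^2 - 46*t - 8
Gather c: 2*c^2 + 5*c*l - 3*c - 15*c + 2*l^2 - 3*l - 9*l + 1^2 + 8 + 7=2*c^2 + c*(5*l - 18) + 2*l^2 - 12*l + 16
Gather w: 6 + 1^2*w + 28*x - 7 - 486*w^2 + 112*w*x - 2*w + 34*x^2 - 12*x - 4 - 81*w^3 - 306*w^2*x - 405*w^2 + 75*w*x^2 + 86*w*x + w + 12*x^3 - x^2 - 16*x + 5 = -81*w^3 + w^2*(-306*x - 891) + w*(75*x^2 + 198*x) + 12*x^3 + 33*x^2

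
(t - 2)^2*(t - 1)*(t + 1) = t^4 - 4*t^3 + 3*t^2 + 4*t - 4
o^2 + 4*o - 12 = (o - 2)*(o + 6)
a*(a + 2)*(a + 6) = a^3 + 8*a^2 + 12*a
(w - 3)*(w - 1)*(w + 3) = w^3 - w^2 - 9*w + 9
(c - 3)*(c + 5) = c^2 + 2*c - 15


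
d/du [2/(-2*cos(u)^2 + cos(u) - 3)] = 2*(1 - 4*cos(u))*sin(u)/(-cos(u) + cos(2*u) + 4)^2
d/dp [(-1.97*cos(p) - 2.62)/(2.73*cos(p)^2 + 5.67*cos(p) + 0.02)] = (5.3781*sin(p)^2 - 14.3052*cos(p) - 20.1941)*sin(p)/(2.73*cos(p)^2 + 5.67*cos(p) + 0.02)^2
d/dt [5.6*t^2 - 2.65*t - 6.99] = 11.2*t - 2.65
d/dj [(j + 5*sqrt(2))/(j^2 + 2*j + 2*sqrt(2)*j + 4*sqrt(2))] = (j^2 + 2*j + 2*sqrt(2)*j - 2*(j + 5*sqrt(2))*(j + 1 + sqrt(2)) + 4*sqrt(2))/(j^2 + 2*j + 2*sqrt(2)*j + 4*sqrt(2))^2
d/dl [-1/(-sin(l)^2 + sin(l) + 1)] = (1 - 2*sin(l))*cos(l)/(sin(l) + cos(l)^2)^2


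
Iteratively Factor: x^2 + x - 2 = (x + 2)*(x - 1)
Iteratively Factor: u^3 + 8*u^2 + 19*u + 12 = (u + 1)*(u^2 + 7*u + 12) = (u + 1)*(u + 3)*(u + 4)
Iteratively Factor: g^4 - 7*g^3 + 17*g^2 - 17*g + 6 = (g - 1)*(g^3 - 6*g^2 + 11*g - 6) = (g - 1)^2*(g^2 - 5*g + 6) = (g - 2)*(g - 1)^2*(g - 3)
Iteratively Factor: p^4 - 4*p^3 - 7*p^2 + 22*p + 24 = (p - 4)*(p^3 - 7*p - 6) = (p - 4)*(p - 3)*(p^2 + 3*p + 2) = (p - 4)*(p - 3)*(p + 2)*(p + 1)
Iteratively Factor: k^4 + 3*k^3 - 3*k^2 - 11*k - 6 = (k + 1)*(k^3 + 2*k^2 - 5*k - 6) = (k + 1)^2*(k^2 + k - 6) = (k - 2)*(k + 1)^2*(k + 3)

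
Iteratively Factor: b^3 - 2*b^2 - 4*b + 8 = (b - 2)*(b^2 - 4) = (b - 2)*(b + 2)*(b - 2)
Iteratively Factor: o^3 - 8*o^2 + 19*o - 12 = (o - 4)*(o^2 - 4*o + 3) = (o - 4)*(o - 1)*(o - 3)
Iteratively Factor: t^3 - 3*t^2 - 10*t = (t - 5)*(t^2 + 2*t) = t*(t - 5)*(t + 2)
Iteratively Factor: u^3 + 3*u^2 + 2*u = (u)*(u^2 + 3*u + 2) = u*(u + 2)*(u + 1)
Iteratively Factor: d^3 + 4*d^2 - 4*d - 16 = (d + 4)*(d^2 - 4) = (d + 2)*(d + 4)*(d - 2)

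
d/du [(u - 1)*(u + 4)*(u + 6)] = 3*u^2 + 18*u + 14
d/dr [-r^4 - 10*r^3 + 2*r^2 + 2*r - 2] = -4*r^3 - 30*r^2 + 4*r + 2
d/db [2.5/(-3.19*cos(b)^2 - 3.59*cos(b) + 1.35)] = -(15.95*cos(b) + 8.975)*sin(b)/(3.19*cos(b)^2 + 3.59*cos(b) - 1.35)^2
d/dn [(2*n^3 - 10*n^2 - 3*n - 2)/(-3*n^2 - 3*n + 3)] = (-2*n^4 - 4*n^3 + 13*n^2 - 24*n - 5)/(3*(n^4 + 2*n^3 - n^2 - 2*n + 1))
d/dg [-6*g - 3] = -6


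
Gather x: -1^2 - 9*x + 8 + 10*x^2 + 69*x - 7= 10*x^2 + 60*x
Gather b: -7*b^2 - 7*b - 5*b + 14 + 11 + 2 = -7*b^2 - 12*b + 27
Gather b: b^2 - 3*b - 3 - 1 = b^2 - 3*b - 4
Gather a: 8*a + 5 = 8*a + 5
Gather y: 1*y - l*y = y*(1 - l)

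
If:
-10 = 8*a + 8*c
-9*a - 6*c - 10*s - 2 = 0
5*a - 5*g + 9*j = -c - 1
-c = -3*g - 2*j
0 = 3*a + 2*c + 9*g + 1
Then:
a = 645/112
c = -785/112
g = -53/112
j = -313/112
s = -1319/1120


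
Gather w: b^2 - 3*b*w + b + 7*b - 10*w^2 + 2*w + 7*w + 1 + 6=b^2 + 8*b - 10*w^2 + w*(9 - 3*b) + 7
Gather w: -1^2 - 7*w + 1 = -7*w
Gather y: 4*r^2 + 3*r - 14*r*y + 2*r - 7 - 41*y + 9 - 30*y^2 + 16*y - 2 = 4*r^2 + 5*r - 30*y^2 + y*(-14*r - 25)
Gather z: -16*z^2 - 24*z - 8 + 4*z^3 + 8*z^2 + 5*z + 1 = 4*z^3 - 8*z^2 - 19*z - 7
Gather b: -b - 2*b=-3*b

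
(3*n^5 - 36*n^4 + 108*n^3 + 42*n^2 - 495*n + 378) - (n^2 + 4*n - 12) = 3*n^5 - 36*n^4 + 108*n^3 + 41*n^2 - 499*n + 390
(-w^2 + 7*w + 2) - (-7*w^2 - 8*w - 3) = 6*w^2 + 15*w + 5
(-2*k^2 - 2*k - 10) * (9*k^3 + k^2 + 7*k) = -18*k^5 - 20*k^4 - 106*k^3 - 24*k^2 - 70*k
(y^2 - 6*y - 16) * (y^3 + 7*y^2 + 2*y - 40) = y^5 + y^4 - 56*y^3 - 164*y^2 + 208*y + 640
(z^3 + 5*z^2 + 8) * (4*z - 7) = 4*z^4 + 13*z^3 - 35*z^2 + 32*z - 56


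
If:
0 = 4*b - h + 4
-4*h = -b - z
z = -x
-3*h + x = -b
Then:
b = -14/13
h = -4/13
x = 2/13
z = -2/13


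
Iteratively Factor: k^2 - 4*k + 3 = (k - 3)*(k - 1)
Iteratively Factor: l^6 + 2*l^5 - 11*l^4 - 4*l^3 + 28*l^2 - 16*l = (l - 1)*(l^5 + 3*l^4 - 8*l^3 - 12*l^2 + 16*l) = l*(l - 1)*(l^4 + 3*l^3 - 8*l^2 - 12*l + 16) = l*(l - 2)*(l - 1)*(l^3 + 5*l^2 + 2*l - 8) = l*(l - 2)*(l - 1)*(l + 2)*(l^2 + 3*l - 4) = l*(l - 2)*(l - 1)*(l + 2)*(l + 4)*(l - 1)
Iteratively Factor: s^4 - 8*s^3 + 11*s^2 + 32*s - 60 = (s - 3)*(s^3 - 5*s^2 - 4*s + 20) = (s - 5)*(s - 3)*(s^2 - 4) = (s - 5)*(s - 3)*(s - 2)*(s + 2)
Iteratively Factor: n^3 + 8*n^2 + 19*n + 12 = (n + 1)*(n^2 + 7*n + 12) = (n + 1)*(n + 4)*(n + 3)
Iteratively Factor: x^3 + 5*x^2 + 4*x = (x + 1)*(x^2 + 4*x) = x*(x + 1)*(x + 4)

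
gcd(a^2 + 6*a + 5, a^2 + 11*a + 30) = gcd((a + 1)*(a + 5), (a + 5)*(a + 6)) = a + 5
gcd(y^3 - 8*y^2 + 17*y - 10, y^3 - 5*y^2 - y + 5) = y^2 - 6*y + 5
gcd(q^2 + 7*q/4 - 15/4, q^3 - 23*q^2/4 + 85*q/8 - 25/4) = q - 5/4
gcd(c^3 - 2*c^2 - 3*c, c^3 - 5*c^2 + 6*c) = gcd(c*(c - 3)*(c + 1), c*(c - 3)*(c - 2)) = c^2 - 3*c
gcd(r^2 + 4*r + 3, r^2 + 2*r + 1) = r + 1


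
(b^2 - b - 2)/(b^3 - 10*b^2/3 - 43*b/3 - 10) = 3*(b - 2)/(3*b^2 - 13*b - 30)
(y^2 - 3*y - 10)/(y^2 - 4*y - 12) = (y - 5)/(y - 6)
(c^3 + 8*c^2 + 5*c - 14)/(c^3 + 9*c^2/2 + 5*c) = 2*(c^2 + 6*c - 7)/(c*(2*c + 5))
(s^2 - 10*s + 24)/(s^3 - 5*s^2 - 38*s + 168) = (s - 6)/(s^2 - s - 42)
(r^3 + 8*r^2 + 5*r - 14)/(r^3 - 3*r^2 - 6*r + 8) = (r + 7)/(r - 4)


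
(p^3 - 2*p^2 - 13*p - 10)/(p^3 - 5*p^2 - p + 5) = (p + 2)/(p - 1)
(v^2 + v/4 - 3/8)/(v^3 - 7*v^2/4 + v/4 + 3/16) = 2*(4*v + 3)/(8*v^2 - 10*v - 3)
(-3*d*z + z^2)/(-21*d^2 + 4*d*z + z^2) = z/(7*d + z)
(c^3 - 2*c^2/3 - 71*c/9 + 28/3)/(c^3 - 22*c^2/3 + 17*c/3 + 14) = (c^2 + 5*c/3 - 4)/(c^2 - 5*c - 6)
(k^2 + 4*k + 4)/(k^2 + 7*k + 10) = (k + 2)/(k + 5)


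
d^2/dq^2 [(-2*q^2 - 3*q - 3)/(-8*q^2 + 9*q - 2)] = 2*(336*q^3 + 480*q^2 - 792*q + 257)/(512*q^6 - 1728*q^5 + 2328*q^4 - 1593*q^3 + 582*q^2 - 108*q + 8)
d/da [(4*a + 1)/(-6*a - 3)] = -2/(12*a^2 + 12*a + 3)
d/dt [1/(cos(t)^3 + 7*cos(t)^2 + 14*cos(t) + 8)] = (3*cos(t)^2 + 14*cos(t) + 14)*sin(t)/(cos(t)^3 + 7*cos(t)^2 + 14*cos(t) + 8)^2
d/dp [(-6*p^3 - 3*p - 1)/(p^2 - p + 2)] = (-6*p^4 + 12*p^3 - 33*p^2 + 2*p - 7)/(p^4 - 2*p^3 + 5*p^2 - 4*p + 4)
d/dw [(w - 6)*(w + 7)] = 2*w + 1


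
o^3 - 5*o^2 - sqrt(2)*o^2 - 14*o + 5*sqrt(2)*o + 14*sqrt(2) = (o - 7)*(o + 2)*(o - sqrt(2))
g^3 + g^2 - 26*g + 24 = (g - 4)*(g - 1)*(g + 6)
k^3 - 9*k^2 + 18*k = k*(k - 6)*(k - 3)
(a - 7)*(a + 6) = a^2 - a - 42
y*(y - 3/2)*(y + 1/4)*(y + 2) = y^4 + 3*y^3/4 - 23*y^2/8 - 3*y/4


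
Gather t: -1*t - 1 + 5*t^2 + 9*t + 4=5*t^2 + 8*t + 3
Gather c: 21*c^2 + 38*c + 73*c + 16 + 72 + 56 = 21*c^2 + 111*c + 144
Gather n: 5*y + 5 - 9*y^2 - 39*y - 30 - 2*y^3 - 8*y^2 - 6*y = -2*y^3 - 17*y^2 - 40*y - 25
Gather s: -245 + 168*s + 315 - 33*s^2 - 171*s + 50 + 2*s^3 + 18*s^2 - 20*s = 2*s^3 - 15*s^2 - 23*s + 120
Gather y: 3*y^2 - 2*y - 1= 3*y^2 - 2*y - 1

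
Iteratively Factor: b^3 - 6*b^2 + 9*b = (b - 3)*(b^2 - 3*b) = b*(b - 3)*(b - 3)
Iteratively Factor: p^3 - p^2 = (p - 1)*(p^2) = p*(p - 1)*(p)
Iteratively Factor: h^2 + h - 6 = (h - 2)*(h + 3)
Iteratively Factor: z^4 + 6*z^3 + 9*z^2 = (z)*(z^3 + 6*z^2 + 9*z) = z*(z + 3)*(z^2 + 3*z) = z*(z + 3)^2*(z)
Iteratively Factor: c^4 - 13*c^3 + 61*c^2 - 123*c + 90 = (c - 2)*(c^3 - 11*c^2 + 39*c - 45) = (c - 3)*(c - 2)*(c^2 - 8*c + 15) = (c - 3)^2*(c - 2)*(c - 5)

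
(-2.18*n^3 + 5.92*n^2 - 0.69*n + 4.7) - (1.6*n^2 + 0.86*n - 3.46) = -2.18*n^3 + 4.32*n^2 - 1.55*n + 8.16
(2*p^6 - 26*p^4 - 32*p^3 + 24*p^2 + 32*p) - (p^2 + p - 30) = 2*p^6 - 26*p^4 - 32*p^3 + 23*p^2 + 31*p + 30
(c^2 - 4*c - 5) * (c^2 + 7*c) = c^4 + 3*c^3 - 33*c^2 - 35*c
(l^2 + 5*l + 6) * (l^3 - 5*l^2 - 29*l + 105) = l^5 - 48*l^3 - 70*l^2 + 351*l + 630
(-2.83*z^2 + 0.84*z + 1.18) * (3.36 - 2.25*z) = 6.3675*z^3 - 11.3988*z^2 + 0.1674*z + 3.9648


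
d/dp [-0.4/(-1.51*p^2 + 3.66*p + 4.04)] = (1.464 - 1.208*p)/(-1.51*p^2 + 3.66*p + 4.04)^2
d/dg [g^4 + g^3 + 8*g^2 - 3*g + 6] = 4*g^3 + 3*g^2 + 16*g - 3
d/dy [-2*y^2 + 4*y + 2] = 4 - 4*y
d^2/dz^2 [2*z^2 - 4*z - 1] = 4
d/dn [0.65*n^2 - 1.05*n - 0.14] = 1.3*n - 1.05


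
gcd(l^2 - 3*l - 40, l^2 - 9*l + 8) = l - 8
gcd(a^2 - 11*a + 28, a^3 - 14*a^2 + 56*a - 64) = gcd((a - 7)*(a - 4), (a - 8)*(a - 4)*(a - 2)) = a - 4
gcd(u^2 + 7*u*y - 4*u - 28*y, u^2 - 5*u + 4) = u - 4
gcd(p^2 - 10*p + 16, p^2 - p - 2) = p - 2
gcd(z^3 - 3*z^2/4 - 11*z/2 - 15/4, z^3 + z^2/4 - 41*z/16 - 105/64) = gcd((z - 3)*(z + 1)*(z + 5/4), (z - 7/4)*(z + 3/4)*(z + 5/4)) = z + 5/4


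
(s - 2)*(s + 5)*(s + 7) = s^3 + 10*s^2 + 11*s - 70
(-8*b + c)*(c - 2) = -8*b*c + 16*b + c^2 - 2*c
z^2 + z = z*(z + 1)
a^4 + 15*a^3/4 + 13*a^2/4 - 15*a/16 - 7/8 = (a - 1/2)*(a + 1/2)*(a + 7/4)*(a + 2)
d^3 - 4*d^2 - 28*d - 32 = (d - 8)*(d + 2)^2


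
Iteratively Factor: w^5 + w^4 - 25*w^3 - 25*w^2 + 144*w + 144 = (w - 4)*(w^4 + 5*w^3 - 5*w^2 - 45*w - 36) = (w - 4)*(w + 4)*(w^3 + w^2 - 9*w - 9) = (w - 4)*(w + 1)*(w + 4)*(w^2 - 9) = (w - 4)*(w - 3)*(w + 1)*(w + 4)*(w + 3)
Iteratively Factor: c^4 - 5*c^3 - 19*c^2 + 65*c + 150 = (c + 2)*(c^3 - 7*c^2 - 5*c + 75) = (c + 2)*(c + 3)*(c^2 - 10*c + 25) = (c - 5)*(c + 2)*(c + 3)*(c - 5)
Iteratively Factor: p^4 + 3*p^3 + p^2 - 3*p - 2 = (p + 1)*(p^3 + 2*p^2 - p - 2) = (p - 1)*(p + 1)*(p^2 + 3*p + 2) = (p - 1)*(p + 1)*(p + 2)*(p + 1)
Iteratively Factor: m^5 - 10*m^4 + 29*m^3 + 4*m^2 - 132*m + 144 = (m - 3)*(m^4 - 7*m^3 + 8*m^2 + 28*m - 48) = (m - 3)*(m + 2)*(m^3 - 9*m^2 + 26*m - 24) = (m - 3)^2*(m + 2)*(m^2 - 6*m + 8) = (m - 3)^2*(m - 2)*(m + 2)*(m - 4)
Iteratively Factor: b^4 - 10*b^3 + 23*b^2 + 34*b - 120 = (b + 2)*(b^3 - 12*b^2 + 47*b - 60) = (b - 4)*(b + 2)*(b^2 - 8*b + 15) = (b - 5)*(b - 4)*(b + 2)*(b - 3)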